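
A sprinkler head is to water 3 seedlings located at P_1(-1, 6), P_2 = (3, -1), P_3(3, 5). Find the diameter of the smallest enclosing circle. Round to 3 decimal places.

Side lengths²: P_1P_2² = 65, P_1P_3² = 17, P_2P_3² = 36.
Since P_1P_2² = 65 ≥ 36 + 17 = 53, the angle opposite P_1P_2 is not acute, so the smallest enclosing circle has P_1P_2 as diameter.
Centre = midpoint of P_1P_2 = (1, 2.5), r² = 65/4 = 16.25.
Diameter = 2r = 2√(16.25) ≈ 8.062.

8.062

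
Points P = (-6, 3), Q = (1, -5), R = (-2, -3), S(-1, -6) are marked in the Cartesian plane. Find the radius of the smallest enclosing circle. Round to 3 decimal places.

By Welzl's lemma the MEC is supported by two points (diametrically opposite) or three points (on a circumcircle).
The farthest pair is P–Q with squared distance 113. The circle on this segment as diameter has centre (-2.5, -1) and r² = 113/4 = 28.25.
Check R: distance² to centre = 4.25 ≤ 28.25, so it lies inside.
All remaining points lie in this disk, and no smaller disk contains both endpoints, so this is the minimum enclosing circle.
r = √(28.25) ≈ 5.315.

5.315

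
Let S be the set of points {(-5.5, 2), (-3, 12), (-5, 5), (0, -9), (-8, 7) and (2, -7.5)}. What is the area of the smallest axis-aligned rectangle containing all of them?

x ranges over [-8, 2], width 10.
y ranges over [-9, 12], height 21.
Area = 10 × 21 = 210.

210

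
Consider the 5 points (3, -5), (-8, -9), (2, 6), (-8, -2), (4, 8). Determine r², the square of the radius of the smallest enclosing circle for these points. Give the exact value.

108.25

By Welzl's lemma the MEC is supported by two points (diametrically opposite) or three points (on a circumcircle).
The farthest pair is (-8, -9)–(4, 8) with squared distance 433. The circle on this segment as diameter has centre (-2, -0.5) and r² = 433/4 = 108.25.
Check (3, -5): distance² to centre = 45.25 ≤ 108.25, so it lies inside.
All remaining points lie in this disk, and no smaller disk contains both endpoints, so this is the minimum enclosing circle.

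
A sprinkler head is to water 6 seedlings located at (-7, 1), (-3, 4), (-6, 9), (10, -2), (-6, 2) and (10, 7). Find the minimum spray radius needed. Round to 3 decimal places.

The farthest pair is (-6, 9)–(10, -2) with squared distance 377. The circle on this segment as diameter has centre (2, 3.5) and r² = 377/4 = 94.25.
Check (-7, 1): distance² to centre = 87.25 ≤ 94.25, so it lies inside.
All remaining points lie in this disk, and no smaller disk contains both endpoints, so this is the minimum enclosing circle.
r = √(94.25) ≈ 9.708.

9.708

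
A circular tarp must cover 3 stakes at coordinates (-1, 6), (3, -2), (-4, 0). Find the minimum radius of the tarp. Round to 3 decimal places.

4.550

Call the three points A, B, C in the order given.
Side lengths²: AB² = 80, AC² = 45, BC² = 53.
Since AB² = 80 < 53 + 45 = 98, the triangle is acute, so the smallest enclosing circle is the circumcircle.
Circumcentre = (0.25, 1.625), r² = 20.703125.
r = √(20.703125) ≈ 4.550.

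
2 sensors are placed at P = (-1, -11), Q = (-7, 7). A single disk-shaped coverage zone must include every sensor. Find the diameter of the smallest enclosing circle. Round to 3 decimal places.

The smallest circle enclosing two points has them as diameter endpoints.
Centre = midpoint = (-4, -2); r² = |PQ|²/4 = 360/4 = 90.
Diameter = 2r = 2√90 ≈ 18.974.

18.974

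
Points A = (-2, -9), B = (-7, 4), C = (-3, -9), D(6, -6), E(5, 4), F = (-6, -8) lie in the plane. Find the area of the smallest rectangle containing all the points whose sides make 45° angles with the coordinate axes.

264.5

In coordinates u = x + y, v = x − y the rectangle is axis-aligned; the map (x,y)→(u,v) scales areas by 2.
u-values: -11, -3, -12, 0, 9, -14; range = 9 − (-14) = 23.
v-values: 7, -11, 6, 12, 1, 2; range = 12 − (-11) = 23.
Area = (23 × 23) / 2 = 264.5.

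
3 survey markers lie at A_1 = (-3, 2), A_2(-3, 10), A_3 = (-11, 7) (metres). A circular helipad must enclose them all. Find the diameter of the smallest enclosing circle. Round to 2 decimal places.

Side lengths²: A_1A_2² = 64, A_1A_3² = 89, A_2A_3² = 73.
Since A_1A_3² = 89 < 73 + 64 = 137, the triangle is acute, so the smallest enclosing circle is the circumcircle.
Circumcentre = (-6.0625, 6), r² = 25.37890625.
Diameter = 2r = 2√(25.37890625) ≈ 10.08.

10.08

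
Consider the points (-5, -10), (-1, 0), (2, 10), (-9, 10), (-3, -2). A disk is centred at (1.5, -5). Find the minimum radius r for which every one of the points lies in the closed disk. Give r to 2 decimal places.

The required radius is the distance from (1.5, -5) to the farthest point.
Squared distances: 67.25, 31.25, 225.25, 335.25, 29.25.
Maximum is 335.25, attained at (-9, 10).
r = √(335.25) ≈ 18.31.

18.31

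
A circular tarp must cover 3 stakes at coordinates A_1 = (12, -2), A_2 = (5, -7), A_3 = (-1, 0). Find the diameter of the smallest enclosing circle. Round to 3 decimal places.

13.153

Side lengths²: A_1A_2² = 74, A_1A_3² = 173, A_2A_3² = 85.
Since A_1A_3² = 173 ≥ 85 + 74 = 159, the angle opposite A_1A_3 is not acute, so the smallest enclosing circle has A_1A_3 as diameter.
Centre = midpoint of A_1A_3 = (5.5, -1), r² = 173/4 = 43.25.
Diameter = 2r = 2√(43.25) ≈ 13.153.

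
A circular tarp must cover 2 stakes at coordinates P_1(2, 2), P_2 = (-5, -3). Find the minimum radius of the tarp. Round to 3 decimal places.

The smallest circle enclosing two points has them as diameter endpoints.
Centre = midpoint = (-1.5, -0.5); r² = |P_1P_2|²/4 = 74/4 = 18.5.
r = √(18.5) ≈ 4.301.

4.301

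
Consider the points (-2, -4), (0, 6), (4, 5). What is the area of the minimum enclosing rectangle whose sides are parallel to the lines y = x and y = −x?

60

In coordinates u = x + y, v = x − y the rectangle is axis-aligned; the map (x,y)→(u,v) scales areas by 2.
u-values: -6, 6, 9; range = 9 − (-6) = 15.
v-values: 2, -6, -1; range = 2 − (-6) = 8.
Area = (15 × 8) / 2 = 60.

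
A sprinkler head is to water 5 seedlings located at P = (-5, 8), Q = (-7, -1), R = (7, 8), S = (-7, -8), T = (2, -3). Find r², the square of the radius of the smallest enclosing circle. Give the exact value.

113

The farthest pair is R–S with squared distance 452. The circle on this segment as diameter has centre (0, 0) and r² = 452/4 = 113.
Check P: distance² to centre = 89 ≤ 113, so it lies inside.
All remaining points lie in this disk, and no smaller disk contains both endpoints, so this is the minimum enclosing circle.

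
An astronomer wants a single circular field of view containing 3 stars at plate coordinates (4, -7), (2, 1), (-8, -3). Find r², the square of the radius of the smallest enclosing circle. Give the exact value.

Call the three points A, B, C in the order given.
Side lengths²: AB² = 68, AC² = 160, BC² = 116.
Since AC² = 160 < 116 + 68 = 184, the triangle is acute, so the smallest enclosing circle is the circumcircle.
Circumcentre = (-19/11, -46/11), r² = 4930/121.

4930/121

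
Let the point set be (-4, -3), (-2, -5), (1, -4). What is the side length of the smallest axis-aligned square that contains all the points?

5

The bounding box has width 5 and height 2.
An axis-aligned square enclosing the set must have side ≥ max(width, height).
So the minimum side is max(5, 2) = 5.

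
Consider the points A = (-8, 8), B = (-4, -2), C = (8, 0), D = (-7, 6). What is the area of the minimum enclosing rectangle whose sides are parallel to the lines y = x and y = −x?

168

In coordinates u = x + y, v = x − y the rectangle is axis-aligned; the map (x,y)→(u,v) scales areas by 2.
u-values: 0, -6, 8, -1; range = 8 − (-6) = 14.
v-values: -16, -2, 8, -13; range = 8 − (-16) = 24.
Area = (14 × 24) / 2 = 168.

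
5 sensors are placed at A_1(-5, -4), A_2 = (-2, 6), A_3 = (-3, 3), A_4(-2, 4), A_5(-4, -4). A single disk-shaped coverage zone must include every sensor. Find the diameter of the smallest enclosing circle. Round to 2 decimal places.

10.44

By Welzl's lemma the MEC is supported by two points (diametrically opposite) or three points (on a circumcircle).
The farthest pair is A_1–A_2 with squared distance 109. The circle on this segment as diameter has centre (-3.5, 1) and r² = 109/4 = 27.25.
Check A_3: distance² to centre = 4.25 ≤ 27.25, so it lies inside.
All remaining points lie in this disk, and no smaller disk contains both endpoints, so this is the minimum enclosing circle.
Diameter = 2r = 2√(27.25) ≈ 10.44.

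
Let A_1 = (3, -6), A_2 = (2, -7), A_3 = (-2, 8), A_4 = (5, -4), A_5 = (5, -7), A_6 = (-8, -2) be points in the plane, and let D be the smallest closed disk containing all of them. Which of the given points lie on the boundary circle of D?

A smallest enclosing disk is always determined by at most three of the input points on its boundary.
The minimum enclosing circle is determined by three boundary points: A_3, A_5, A_6.
Their circumcentre is (0.1875, -0.1125) with r² = 70.5978125.
The farthest remaining point A_2 is at distance² 50.7228125 ≤ 70.5978125.
The points at distance exactly r from the centre are A_3, A_5, A_6 — 3 points.

A_3, A_5, A_6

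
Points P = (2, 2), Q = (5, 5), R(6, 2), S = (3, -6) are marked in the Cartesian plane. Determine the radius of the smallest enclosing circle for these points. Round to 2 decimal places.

By Welzl's lemma the MEC is supported by two points (diametrically opposite) or three points (on a circumcircle).
The farthest pair is Q–S with squared distance 125. The circle on this segment as diameter has centre (4, -0.5) and r² = 125/4 = 31.25.
Check P: distance² to centre = 10.25 ≤ 31.25, so it lies inside.
All remaining points lie in this disk, and no smaller disk contains both endpoints, so this is the minimum enclosing circle.
r = √(31.25) ≈ 5.59.

5.59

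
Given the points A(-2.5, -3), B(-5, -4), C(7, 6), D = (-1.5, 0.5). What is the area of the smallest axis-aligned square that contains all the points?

The bounding box has width 12 and height 10.
An axis-aligned square enclosing the set must have side ≥ max(width, height).
So the minimum side is max(12, 10) = 12.
Area = 12² = 144.

144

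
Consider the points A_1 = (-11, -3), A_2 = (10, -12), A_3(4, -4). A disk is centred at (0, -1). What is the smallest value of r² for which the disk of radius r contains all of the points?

221

The required radius is the distance from (0, -1) to the farthest point.
Squared distances: 125, 221, 25.
Maximum is 221, attained at A_2.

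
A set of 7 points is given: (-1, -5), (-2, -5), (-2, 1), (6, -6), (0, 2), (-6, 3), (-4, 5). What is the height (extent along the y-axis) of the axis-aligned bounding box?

max y = 5, min y = -6, so height = 11.

11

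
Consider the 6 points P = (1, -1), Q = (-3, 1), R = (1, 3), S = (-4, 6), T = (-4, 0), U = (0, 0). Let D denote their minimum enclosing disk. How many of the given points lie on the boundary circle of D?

2

By Welzl's lemma the MEC is supported by two points (diametrically opposite) or three points (on a circumcircle).
The farthest pair is P–S with squared distance 74. The circle on this segment as diameter has centre (-1.5, 2.5) and r² = 74/4 = 18.5.
Check Q: distance² to centre = 4.5 ≤ 18.5, so it lies inside.
All remaining points lie in this disk, and no smaller disk contains both endpoints, so this is the minimum enclosing circle.
The points at distance exactly r from the centre are P, S — 2 points.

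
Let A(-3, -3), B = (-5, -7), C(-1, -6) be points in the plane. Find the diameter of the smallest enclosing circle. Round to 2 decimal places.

Side lengths²: AB² = 20, AC² = 13, BC² = 17.
Since AB² = 20 < 17 + 13 = 30, the triangle is acute, so the smallest enclosing circle is the circumcircle.
Circumcentre = (-23/7, -75/14), r² = 1105/196.
Diameter = 2r = 2√(1105/196) ≈ 4.75.

4.75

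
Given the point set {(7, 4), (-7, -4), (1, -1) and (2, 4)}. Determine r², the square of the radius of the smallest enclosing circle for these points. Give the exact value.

65

By Welzl's lemma the MEC is supported by two points (diametrically opposite) or three points (on a circumcircle).
The farthest pair is (7, 4)–(-7, -4) with squared distance 260. The circle on this segment as diameter has centre (0, 0) and r² = 260/4 = 65.
Check (1, -1): distance² to centre = 2 ≤ 65, so it lies inside.
All remaining points lie in this disk, and no smaller disk contains both endpoints, so this is the minimum enclosing circle.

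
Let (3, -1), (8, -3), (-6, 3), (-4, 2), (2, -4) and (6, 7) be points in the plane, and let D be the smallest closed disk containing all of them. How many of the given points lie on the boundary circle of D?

The minimum enclosing circle of a finite set is fixed by two of the points (as a diameter) or three (as a circumcircle).
The minimum enclosing circle is determined by three boundary points: (8, -3), (-6, 3), (6, 7).
Their circumcentre is (1.375, 0.875) with r² = 58.90625.
The farthest remaining point (-4, 2) is at distance² 30.15625 ≤ 58.90625.
The points at distance exactly r from the centre are (8, -3), (-6, 3), (6, 7) — 3 points.

3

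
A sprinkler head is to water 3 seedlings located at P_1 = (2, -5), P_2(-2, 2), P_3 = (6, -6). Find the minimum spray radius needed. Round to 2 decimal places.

5.66

Side lengths²: P_1P_2² = 65, P_1P_3² = 17, P_2P_3² = 128.
Since P_2P_3² = 128 ≥ 65 + 17 = 82, the angle opposite P_2P_3 is not acute, so the smallest enclosing circle has P_2P_3 as diameter.
Centre = midpoint of P_2P_3 = (2, -2), r² = 128/4 = 32.
r = √32 ≈ 5.66.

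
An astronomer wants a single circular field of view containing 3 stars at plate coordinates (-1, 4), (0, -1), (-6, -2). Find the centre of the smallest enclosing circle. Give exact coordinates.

Call the three points A, B, C in the order given.
Side lengths²: AB² = 26, AC² = 61, BC² = 37.
Since AC² = 61 < 37 + 26 = 63, the triangle is acute, so the smallest enclosing circle is the circumcircle.
Circumcentre = (-211/62, 57/62), r² = 29341/1922.
Centre = (-211/62, 57/62).

(-211/62, 57/62)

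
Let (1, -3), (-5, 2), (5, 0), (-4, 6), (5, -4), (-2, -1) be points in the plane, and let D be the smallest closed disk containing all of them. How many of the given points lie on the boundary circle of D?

2

A smallest enclosing disk is always determined by at most three of the input points on its boundary.
The farthest pair is (-4, 6)–(5, -4) with squared distance 181. The circle on this segment as diameter has centre (0.5, 1) and r² = 181/4 = 45.25.
Check (1, -3): distance² to centre = 16.25 ≤ 45.25, so it lies inside.
All remaining points lie in this disk, and no smaller disk contains both endpoints, so this is the minimum enclosing circle.
The points at distance exactly r from the centre are (-4, 6), (5, -4) — 2 points.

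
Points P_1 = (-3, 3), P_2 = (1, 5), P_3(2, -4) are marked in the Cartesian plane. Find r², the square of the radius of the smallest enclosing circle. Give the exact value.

Side lengths²: P_1P_2² = 20, P_1P_3² = 74, P_2P_3² = 82.
Since P_2P_3² = 82 < 74 + 20 = 94, the triangle is acute, so the smallest enclosing circle is the circumcircle.
Circumcentre = (15/19, 8/19), r² = 7585/361.

7585/361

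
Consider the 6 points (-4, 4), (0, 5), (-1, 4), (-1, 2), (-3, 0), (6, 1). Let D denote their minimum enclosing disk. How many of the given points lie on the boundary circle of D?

2

The minimum enclosing circle of a finite set is fixed by two of the points (as a diameter) or three (as a circumcircle).
The farthest pair is (-4, 4)–(6, 1) with squared distance 109. The circle on this segment as diameter has centre (1, 2.5) and r² = 109/4 = 27.25.
Check (0, 5): distance² to centre = 7.25 ≤ 27.25, so it lies inside.
All remaining points lie in this disk, and no smaller disk contains both endpoints, so this is the minimum enclosing circle.
The points at distance exactly r from the centre are (-4, 4), (6, 1) — 2 points.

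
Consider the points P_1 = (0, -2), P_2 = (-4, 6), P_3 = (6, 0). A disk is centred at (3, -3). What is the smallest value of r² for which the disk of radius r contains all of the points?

The required radius is the distance from (3, -3) to the farthest point.
Squared distances: 10, 130, 18.
Maximum is 130, attained at P_2.

130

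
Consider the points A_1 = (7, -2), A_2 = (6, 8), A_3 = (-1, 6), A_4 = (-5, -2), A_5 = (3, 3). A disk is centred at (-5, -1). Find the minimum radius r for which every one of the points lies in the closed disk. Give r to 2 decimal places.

14.21

The required radius is the distance from (-5, -1) to the farthest point.
Squared distances: 145, 202, 65, 1, 80.
Maximum is 202, attained at A_2.
r = √202 ≈ 14.21.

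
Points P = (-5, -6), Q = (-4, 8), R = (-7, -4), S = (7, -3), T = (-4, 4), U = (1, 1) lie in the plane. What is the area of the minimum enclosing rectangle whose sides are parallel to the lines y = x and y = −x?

165

In coordinates u = x + y, v = x − y the rectangle is axis-aligned; the map (x,y)→(u,v) scales areas by 2.
u-values: -11, 4, -11, 4, 0, 2; range = 4 − (-11) = 15.
v-values: 1, -12, -3, 10, -8, 0; range = 10 − (-12) = 22.
Area = (15 × 22) / 2 = 165.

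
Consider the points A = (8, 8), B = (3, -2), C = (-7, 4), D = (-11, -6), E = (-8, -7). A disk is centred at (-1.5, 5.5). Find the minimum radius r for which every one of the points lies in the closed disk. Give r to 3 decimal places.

The required radius is the distance from (-1.5, 5.5) to the farthest point.
Squared distances: 96.5, 76.5, 32.5, 222.5, 198.5.
Maximum is 222.5, attained at D.
r = √(222.5) ≈ 14.916.

14.916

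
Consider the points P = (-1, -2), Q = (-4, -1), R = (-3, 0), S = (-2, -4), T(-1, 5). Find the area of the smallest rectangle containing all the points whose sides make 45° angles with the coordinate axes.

40

In coordinates u = x + y, v = x − y the rectangle is axis-aligned; the map (x,y)→(u,v) scales areas by 2.
u-values: -3, -5, -3, -6, 4; range = 4 − (-6) = 10.
v-values: 1, -3, -3, 2, -6; range = 2 − (-6) = 8.
Area = (10 × 8) / 2 = 40.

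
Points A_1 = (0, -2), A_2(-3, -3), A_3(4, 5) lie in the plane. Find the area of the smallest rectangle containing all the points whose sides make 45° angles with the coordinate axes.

In coordinates u = x + y, v = x − y the rectangle is axis-aligned; the map (x,y)→(u,v) scales areas by 2.
u-values: -2, -6, 9; range = 9 − (-6) = 15.
v-values: 2, 0, -1; range = 2 − (-1) = 3.
Area = (15 × 3) / 2 = 22.5.

22.5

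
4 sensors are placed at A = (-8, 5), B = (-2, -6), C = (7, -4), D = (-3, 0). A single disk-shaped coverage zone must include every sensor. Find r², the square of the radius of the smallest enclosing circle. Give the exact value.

By Welzl's lemma the MEC is supported by two points (diametrically opposite) or three points (on a circumcircle).
The farthest pair is A–C with squared distance 306. The circle on this segment as diameter has centre (-0.5, 0.5) and r² = 306/4 = 76.5.
Check B: distance² to centre = 44.5 ≤ 76.5, so it lies inside.
All remaining points lie in this disk, and no smaller disk contains both endpoints, so this is the minimum enclosing circle.

76.5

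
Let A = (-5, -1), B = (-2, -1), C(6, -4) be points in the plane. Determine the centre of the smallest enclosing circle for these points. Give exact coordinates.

(0.5, -2.5)

Side lengths²: AB² = 9, AC² = 130, BC² = 73.
Since AC² = 130 ≥ 73 + 9 = 82, the angle opposite AC is not acute, so the smallest enclosing circle has AC as diameter.
Centre = midpoint of AC = (0.5, -2.5), r² = 130/4 = 32.5.
Centre = (0.5, -2.5).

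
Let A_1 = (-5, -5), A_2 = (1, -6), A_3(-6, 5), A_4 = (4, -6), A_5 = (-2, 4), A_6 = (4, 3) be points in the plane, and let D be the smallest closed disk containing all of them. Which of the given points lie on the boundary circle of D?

A smallest enclosing disk is always determined by at most three of the input points on its boundary.
The farthest pair is A_3–A_4 with squared distance 221. The circle on this segment as diameter has centre (-1, -0.5) and r² = 221/4 = 55.25.
Check A_1: distance² to centre = 36.25 ≤ 55.25, so it lies inside.
All remaining points lie in this disk, and no smaller disk contains both endpoints, so this is the minimum enclosing circle.
The points at distance exactly r from the centre are A_3, A_4 — 2 points.

A_3, A_4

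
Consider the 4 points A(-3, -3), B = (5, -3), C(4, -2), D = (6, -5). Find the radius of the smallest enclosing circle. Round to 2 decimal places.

4.61

The farthest pair is A–D with squared distance 85. The circle on this segment as diameter has centre (1.5, -4) and r² = 85/4 = 21.25.
Check B: distance² to centre = 13.25 ≤ 21.25, so it lies inside.
All remaining points lie in this disk, and no smaller disk contains both endpoints, so this is the minimum enclosing circle.
r = √(21.25) ≈ 4.61.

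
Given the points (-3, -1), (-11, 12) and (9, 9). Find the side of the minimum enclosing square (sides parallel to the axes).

20

The bounding box has width 20 and height 13.
An axis-aligned square enclosing the set must have side ≥ max(width, height).
So the minimum side is max(20, 13) = 20.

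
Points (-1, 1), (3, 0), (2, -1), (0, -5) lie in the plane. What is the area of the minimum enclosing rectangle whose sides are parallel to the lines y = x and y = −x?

In coordinates u = x + y, v = x − y the rectangle is axis-aligned; the map (x,y)→(u,v) scales areas by 2.
u-values: 0, 3, 1, -5; range = 3 − (-5) = 8.
v-values: -2, 3, 3, 5; range = 5 − (-2) = 7.
Area = (8 × 7) / 2 = 28.

28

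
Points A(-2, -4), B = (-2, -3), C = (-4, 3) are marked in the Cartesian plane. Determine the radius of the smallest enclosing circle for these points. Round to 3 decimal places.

Side lengths²: AB² = 1, AC² = 53, BC² = 40.
Since AC² = 53 ≥ 40 + 1 = 41, the angle opposite AC is not acute, so the smallest enclosing circle has AC as diameter.
Centre = midpoint of AC = (-3, -0.5), r² = 53/4 = 13.25.
r = √(13.25) ≈ 3.640.

3.640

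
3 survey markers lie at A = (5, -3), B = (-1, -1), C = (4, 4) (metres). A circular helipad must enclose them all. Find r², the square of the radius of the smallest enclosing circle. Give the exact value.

15.625

Side lengths²: AB² = 40, AC² = 50, BC² = 50.
Since BC² = 50 < 50 + 40 = 90, the triangle is acute, so the smallest enclosing circle is the circumcircle.
Circumcentre = (2.75, 0.25), r² = 15.625.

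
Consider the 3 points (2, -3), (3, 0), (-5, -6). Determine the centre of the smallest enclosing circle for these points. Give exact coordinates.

(-1, -3)

Call the three points A, B, C in the order given.
Side lengths²: AB² = 10, AC² = 58, BC² = 100.
Since BC² = 100 ≥ 58 + 10 = 68, the angle opposite BC is not acute, so the smallest enclosing circle has BC as diameter.
Centre = midpoint of BC = (-1, -3), r² = 100/4 = 25.
Centre = (-1, -3).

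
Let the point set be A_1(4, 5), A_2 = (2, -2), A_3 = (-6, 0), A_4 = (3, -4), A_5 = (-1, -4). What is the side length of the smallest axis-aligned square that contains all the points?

10

The bounding box has width 10 and height 9.
An axis-aligned square enclosing the set must have side ≥ max(width, height).
So the minimum side is max(10, 9) = 10.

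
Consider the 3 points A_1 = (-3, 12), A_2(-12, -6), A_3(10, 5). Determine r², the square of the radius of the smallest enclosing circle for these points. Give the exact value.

2725/18

Side lengths²: A_1A_2² = 405, A_1A_3² = 218, A_2A_3² = 605.
Since A_2A_3² = 605 < 405 + 218 = 623, the triangle is acute, so the smallest enclosing circle is the circumcircle.
Circumcentre = (-7/6, -1/6), r² = 2725/18.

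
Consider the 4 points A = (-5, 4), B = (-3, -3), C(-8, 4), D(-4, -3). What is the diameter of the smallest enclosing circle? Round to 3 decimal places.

8.602

The minimum enclosing circle of a finite set is fixed by two of the points (as a diameter) or three (as a circumcircle).
The farthest pair is B–C with squared distance 74. The circle on this segment as diameter has centre (-5.5, 0.5) and r² = 74/4 = 18.5.
Check A: distance² to centre = 12.5 ≤ 18.5, so it lies inside.
All remaining points lie in this disk, and no smaller disk contains both endpoints, so this is the minimum enclosing circle.
Diameter = 2r = 2√(18.5) ≈ 8.602.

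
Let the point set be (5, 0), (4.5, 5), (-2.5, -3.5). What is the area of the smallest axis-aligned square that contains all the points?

The bounding box has width 7.5 and height 8.5.
An axis-aligned square enclosing the set must have side ≥ max(width, height).
So the minimum side is max(7.5, 8.5) = 8.5.
Area = 8.5² = 72.25.

72.25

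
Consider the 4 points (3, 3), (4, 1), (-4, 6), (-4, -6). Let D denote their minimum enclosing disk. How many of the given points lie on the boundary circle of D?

A smallest enclosing disk is always determined by at most three of the input points on its boundary.
The minimum enclosing circle is determined by three boundary points: (4, 1), (-4, 6), (-4, -6).
Their circumcentre is (-2.1875, 0) with r² = 39.28515625.
The farthest remaining point (3, 3) is at distance² 35.91015625 ≤ 39.28515625.
The points at distance exactly r from the centre are (4, 1), (-4, 6), (-4, -6) — 3 points.

3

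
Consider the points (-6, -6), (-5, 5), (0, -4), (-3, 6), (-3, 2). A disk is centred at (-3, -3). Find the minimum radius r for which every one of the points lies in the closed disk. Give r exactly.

The required radius is the distance from (-3, -3) to the farthest point.
Squared distances: 18, 68, 10, 81, 25.
Maximum is 81, attained at (-3, 6).
r = √81 = 9.

9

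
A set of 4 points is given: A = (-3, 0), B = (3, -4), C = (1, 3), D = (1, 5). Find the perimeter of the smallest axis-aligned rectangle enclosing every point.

30

Width = max x − min x = 3 − (-3) = 6.
Height = max y − min y = 5 − (-4) = 9.
Perimeter = 2(6 + 9) = 30.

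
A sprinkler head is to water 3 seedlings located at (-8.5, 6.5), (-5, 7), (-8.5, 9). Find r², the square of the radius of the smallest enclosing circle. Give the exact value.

1625/392

Call the three points A, B, C in the order given.
Side lengths²: AB² = 12.5, AC² = 6.25, BC² = 16.25.
Since BC² = 16.25 < 12.5 + 6.25 = 18.75, the triangle is acute, so the smallest enclosing circle is the circumcircle.
Circumcentre = (-193/28, 7.75), r² = 1625/392.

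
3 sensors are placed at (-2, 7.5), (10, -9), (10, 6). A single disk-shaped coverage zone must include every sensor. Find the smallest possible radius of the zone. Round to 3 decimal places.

Call the three points A, B, C in the order given.
Side lengths²: AB² = 416.25, AC² = 146.25, BC² = 225.
Since AB² = 416.25 ≥ 225 + 146.25 = 371.25, the angle opposite AB is not acute, so the smallest enclosing circle has AB as diameter.
Centre = midpoint of AB = (4, -0.75), r² = 416.25/4 = 104.0625.
r = √(104.0625) ≈ 10.201.

10.201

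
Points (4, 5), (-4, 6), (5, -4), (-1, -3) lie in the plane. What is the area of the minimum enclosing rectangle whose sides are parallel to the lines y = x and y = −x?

123.5

In coordinates u = x + y, v = x − y the rectangle is axis-aligned; the map (x,y)→(u,v) scales areas by 2.
u-values: 9, 2, 1, -4; range = 9 − (-4) = 13.
v-values: -1, -10, 9, 2; range = 9 − (-10) = 19.
Area = (13 × 19) / 2 = 123.5.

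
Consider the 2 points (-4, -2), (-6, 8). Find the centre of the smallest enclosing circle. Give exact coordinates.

(-5, 3)

The smallest circle enclosing two points has them as diameter endpoints.
Centre = midpoint = (-5, 3); r² = |(-4, -2)−(-6, 8)|²/4 = 104/4 = 26.
Centre = (-5, 3).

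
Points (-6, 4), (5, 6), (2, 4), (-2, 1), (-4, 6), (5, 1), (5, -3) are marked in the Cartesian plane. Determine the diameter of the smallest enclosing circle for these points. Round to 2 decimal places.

By Welzl's lemma the MEC is supported by two points (diametrically opposite) or three points (on a circumcircle).
The minimum enclosing circle is determined by three boundary points: (-6, 4), (5, 6), (5, -3).
Their circumcentre is (3/22, 1.5) with r² = 10625/242.
The farthest remaining point (-4, 6) is at distance² 9041/242 ≤ 10625/242.
Diameter = 2r = 2√(10625/242) ≈ 13.25.

13.25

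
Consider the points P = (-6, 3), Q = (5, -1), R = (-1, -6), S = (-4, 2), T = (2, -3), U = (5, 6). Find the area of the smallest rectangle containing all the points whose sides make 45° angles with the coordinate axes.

In coordinates u = x + y, v = x − y the rectangle is axis-aligned; the map (x,y)→(u,v) scales areas by 2.
u-values: -3, 4, -7, -2, -1, 11; range = 11 − (-7) = 18.
v-values: -9, 6, 5, -6, 5, -1; range = 6 − (-9) = 15.
Area = (18 × 15) / 2 = 135.

135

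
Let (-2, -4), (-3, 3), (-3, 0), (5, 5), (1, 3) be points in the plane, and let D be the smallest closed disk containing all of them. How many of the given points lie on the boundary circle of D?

The farthest pair is (-2, -4)–(5, 5) with squared distance 130. The circle on this segment as diameter has centre (1.5, 0.5) and r² = 130/4 = 32.5.
Check (-3, 3): distance² to centre = 26.5 ≤ 32.5, so it lies inside.
All remaining points lie in this disk, and no smaller disk contains both endpoints, so this is the minimum enclosing circle.
The points at distance exactly r from the centre are (-2, -4), (5, 5) — 2 points.

2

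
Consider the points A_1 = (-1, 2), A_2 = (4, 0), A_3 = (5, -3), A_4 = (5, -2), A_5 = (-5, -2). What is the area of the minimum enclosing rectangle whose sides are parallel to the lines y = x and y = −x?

60.5

In coordinates u = x + y, v = x − y the rectangle is axis-aligned; the map (x,y)→(u,v) scales areas by 2.
u-values: 1, 4, 2, 3, -7; range = 4 − (-7) = 11.
v-values: -3, 4, 8, 7, -3; range = 8 − (-3) = 11.
Area = (11 × 11) / 2 = 60.5.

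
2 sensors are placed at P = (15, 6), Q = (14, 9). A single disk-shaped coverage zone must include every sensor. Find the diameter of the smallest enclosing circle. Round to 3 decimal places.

The smallest circle enclosing two points has them as diameter endpoints.
Centre = midpoint = (14.5, 7.5); r² = |PQ|²/4 = 10/4 = 2.5.
Diameter = 2r = 2√(2.5) ≈ 3.162.

3.162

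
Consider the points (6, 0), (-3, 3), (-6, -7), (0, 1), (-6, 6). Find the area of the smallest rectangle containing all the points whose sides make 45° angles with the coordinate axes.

171

In coordinates u = x + y, v = x − y the rectangle is axis-aligned; the map (x,y)→(u,v) scales areas by 2.
u-values: 6, 0, -13, 1, 0; range = 6 − (-13) = 19.
v-values: 6, -6, 1, -1, -12; range = 6 − (-12) = 18.
Area = (19 × 18) / 2 = 171.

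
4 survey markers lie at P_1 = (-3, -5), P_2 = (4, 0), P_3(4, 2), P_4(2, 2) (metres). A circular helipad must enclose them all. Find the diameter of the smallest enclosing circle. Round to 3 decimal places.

A smallest enclosing disk is always determined by at most three of the input points on its boundary.
The farthest pair is P_1–P_3 with squared distance 98. The circle on this segment as diameter has centre (0.5, -1.5) and r² = 98/4 = 24.5.
Check P_2: distance² to centre = 14.5 ≤ 24.5, so it lies inside.
All remaining points lie in this disk, and no smaller disk contains both endpoints, so this is the minimum enclosing circle.
Diameter = 2r = 2√(24.5) ≈ 9.899.

9.899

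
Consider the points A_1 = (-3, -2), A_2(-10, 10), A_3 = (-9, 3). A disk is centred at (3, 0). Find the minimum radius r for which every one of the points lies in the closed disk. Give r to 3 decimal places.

16.401

The required radius is the distance from (3, 0) to the farthest point.
Squared distances: 40, 269, 153.
Maximum is 269, attained at A_2.
r = √269 ≈ 16.401.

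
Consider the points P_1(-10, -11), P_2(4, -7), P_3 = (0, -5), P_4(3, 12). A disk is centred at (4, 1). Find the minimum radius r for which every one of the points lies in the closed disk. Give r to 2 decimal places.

18.44

The required radius is the distance from (4, 1) to the farthest point.
Squared distances: 340, 64, 52, 122.
Maximum is 340, attained at P_1.
r = √340 ≈ 18.44.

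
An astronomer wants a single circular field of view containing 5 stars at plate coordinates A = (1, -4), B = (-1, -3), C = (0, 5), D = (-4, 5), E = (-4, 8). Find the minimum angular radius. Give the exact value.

6.5

A smallest enclosing disk is always determined by at most three of the input points on its boundary.
The farthest pair is A–E with squared distance 169. The circle on this segment as diameter has centre (-1.5, 2) and r² = 169/4 = 42.25.
Check B: distance² to centre = 25.25 ≤ 42.25, so it lies inside.
All remaining points lie in this disk, and no smaller disk contains both endpoints, so this is the minimum enclosing circle.
r = √(42.25) = 6.5.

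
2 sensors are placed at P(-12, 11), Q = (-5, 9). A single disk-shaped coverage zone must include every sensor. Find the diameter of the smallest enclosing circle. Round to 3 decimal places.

The smallest circle enclosing two points has them as diameter endpoints.
Centre = midpoint = (-8.5, 10); r² = |PQ|²/4 = 53/4 = 13.25.
Diameter = 2r = 2√(13.25) ≈ 7.280.

7.280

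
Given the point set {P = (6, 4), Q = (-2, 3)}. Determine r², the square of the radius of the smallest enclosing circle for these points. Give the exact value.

The smallest circle enclosing two points has them as diameter endpoints.
Centre = midpoint = (2, 3.5); r² = |PQ|²/4 = 65/4 = 16.25.

16.25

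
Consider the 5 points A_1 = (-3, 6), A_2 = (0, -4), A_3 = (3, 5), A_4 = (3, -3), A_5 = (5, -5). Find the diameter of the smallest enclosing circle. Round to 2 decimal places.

A smallest enclosing disk is always determined by at most three of the input points on its boundary.
The farthest pair is A_1–A_5 with squared distance 185. The circle on this segment as diameter has centre (1, 0.5) and r² = 185/4 = 46.25.
Check A_2: distance² to centre = 21.25 ≤ 46.25, so it lies inside.
All remaining points lie in this disk, and no smaller disk contains both endpoints, so this is the minimum enclosing circle.
Diameter = 2r = 2√(46.25) ≈ 13.60.

13.60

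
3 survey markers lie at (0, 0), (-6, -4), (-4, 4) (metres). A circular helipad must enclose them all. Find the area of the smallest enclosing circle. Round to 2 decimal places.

55.54

Call the three points A, B, C in the order given.
Side lengths²: AB² = 52, AC² = 32, BC² = 68.
Since BC² = 68 < 52 + 32 = 84, the triangle is acute, so the smallest enclosing circle is the circumcircle.
Circumcentre = (-4.2, -0.2), r² = 17.68.
Area = π·r² = π·17.68 ≈ 55.54.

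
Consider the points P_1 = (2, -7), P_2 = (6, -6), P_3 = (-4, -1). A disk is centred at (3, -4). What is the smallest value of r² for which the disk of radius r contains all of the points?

The required radius is the distance from (3, -4) to the farthest point.
Squared distances: 10, 13, 58.
Maximum is 58, attained at P_3.

58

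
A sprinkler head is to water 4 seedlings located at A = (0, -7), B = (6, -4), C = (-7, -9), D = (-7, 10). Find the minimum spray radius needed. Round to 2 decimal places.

A smallest enclosing disk is always determined by at most three of the input points on its boundary.
The minimum enclosing circle is determined by three boundary points: B, C, D.
Their circumcentre is (-83/26, 0.5) with r² = 35405/338.
The farthest remaining point A is at distance² 22457/338 ≤ 35405/338.
r = √(35405/338) ≈ 10.23.

10.23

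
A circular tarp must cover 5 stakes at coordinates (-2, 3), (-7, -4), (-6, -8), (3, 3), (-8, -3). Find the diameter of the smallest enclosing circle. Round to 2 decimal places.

A smallest enclosing disk is always determined by at most three of the input points on its boundary.
The farthest pair is (-6, -8)–(3, 3) with squared distance 202. The circle on this segment as diameter has centre (-1.5, -2.5) and r² = 202/4 = 50.5.
Check (-2, 3): distance² to centre = 30.5 ≤ 50.5, so it lies inside.
All remaining points lie in this disk, and no smaller disk contains both endpoints, so this is the minimum enclosing circle.
Diameter = 2r = 2√(50.5) ≈ 14.21.

14.21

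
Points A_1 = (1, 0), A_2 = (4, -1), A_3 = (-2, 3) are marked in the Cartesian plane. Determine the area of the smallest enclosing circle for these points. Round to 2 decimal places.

Side lengths²: A_1A_2² = 10, A_1A_3² = 18, A_2A_3² = 52.
Since A_2A_3² = 52 ≥ 18 + 10 = 28, the angle opposite A_2A_3 is not acute, so the smallest enclosing circle has A_2A_3 as diameter.
Centre = midpoint of A_2A_3 = (1, 1), r² = 52/4 = 13.
Area = π·r² = π·13 ≈ 40.84.

40.84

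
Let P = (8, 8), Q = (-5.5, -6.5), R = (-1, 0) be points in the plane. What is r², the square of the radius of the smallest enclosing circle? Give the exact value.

Side lengths²: PQ² = 392.5, PR² = 145, QR² = 62.5.
Since PQ² = 392.5 ≥ 145 + 62.5 = 207.5, the angle opposite PQ is not acute, so the smallest enclosing circle has PQ as diameter.
Centre = midpoint of PQ = (1.25, 0.75), r² = 392.5/4 = 98.125.

98.125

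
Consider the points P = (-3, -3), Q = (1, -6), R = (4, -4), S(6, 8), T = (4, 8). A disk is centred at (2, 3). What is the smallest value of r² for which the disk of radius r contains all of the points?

The required radius is the distance from (2, 3) to the farthest point.
Squared distances: 61, 82, 53, 41, 29.
Maximum is 82, attained at Q.

82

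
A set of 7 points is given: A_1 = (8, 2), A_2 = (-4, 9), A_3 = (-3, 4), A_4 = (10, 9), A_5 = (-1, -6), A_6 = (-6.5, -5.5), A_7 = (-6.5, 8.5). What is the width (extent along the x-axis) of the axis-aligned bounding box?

max x = 10, min x = -6.5, so width = 16.5.

16.5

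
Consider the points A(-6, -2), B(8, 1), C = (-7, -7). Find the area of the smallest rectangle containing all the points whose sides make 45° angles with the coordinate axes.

126.5

In coordinates u = x + y, v = x − y the rectangle is axis-aligned; the map (x,y)→(u,v) scales areas by 2.
u-values: -8, 9, -14; range = 9 − (-14) = 23.
v-values: -4, 7, 0; range = 7 − (-4) = 11.
Area = (23 × 11) / 2 = 126.5.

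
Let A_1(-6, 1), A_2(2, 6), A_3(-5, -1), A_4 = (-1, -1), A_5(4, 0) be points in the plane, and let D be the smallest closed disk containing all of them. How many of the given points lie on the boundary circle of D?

3

The minimum enclosing circle is determined by three boundary points: A_1, A_2, A_5.
Their circumcentre is (-51/58, 99/58) with r² = 44945/1682.
The farthest remaining point A_3 is at distance² 40885/1682 ≤ 44945/1682.
The points at distance exactly r from the centre are A_1, A_2, A_5 — 3 points.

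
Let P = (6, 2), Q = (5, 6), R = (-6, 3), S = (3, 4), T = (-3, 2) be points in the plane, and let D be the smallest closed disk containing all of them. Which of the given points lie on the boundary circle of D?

P, Q, R

The minimum enclosing circle is determined by three boundary points: P, Q, R.
Their circumcentre is (1/94, 247/94) with r² = 160225/4418.
The farthest remaining point S is at distance² 47801/4418 ≤ 160225/4418.
The points at distance exactly r from the centre are P, Q, R — 3 points.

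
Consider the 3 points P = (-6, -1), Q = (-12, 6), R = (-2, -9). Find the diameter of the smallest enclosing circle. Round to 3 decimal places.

Side lengths²: PQ² = 85, PR² = 80, QR² = 325.
Since QR² = 325 ≥ 85 + 80 = 165, the angle opposite QR is not acute, so the smallest enclosing circle has QR as diameter.
Centre = midpoint of QR = (-7, -1.5), r² = 325/4 = 81.25.
Diameter = 2r = 2√(81.25) ≈ 18.028.

18.028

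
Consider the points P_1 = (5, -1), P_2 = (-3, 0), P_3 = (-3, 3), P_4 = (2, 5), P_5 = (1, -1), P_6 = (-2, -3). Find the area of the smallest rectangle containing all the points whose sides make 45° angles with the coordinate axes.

In coordinates u = x + y, v = x − y the rectangle is axis-aligned; the map (x,y)→(u,v) scales areas by 2.
u-values: 4, -3, 0, 7, 0, -5; range = 7 − (-5) = 12.
v-values: 6, -3, -6, -3, 2, 1; range = 6 − (-6) = 12.
Area = (12 × 12) / 2 = 72.

72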